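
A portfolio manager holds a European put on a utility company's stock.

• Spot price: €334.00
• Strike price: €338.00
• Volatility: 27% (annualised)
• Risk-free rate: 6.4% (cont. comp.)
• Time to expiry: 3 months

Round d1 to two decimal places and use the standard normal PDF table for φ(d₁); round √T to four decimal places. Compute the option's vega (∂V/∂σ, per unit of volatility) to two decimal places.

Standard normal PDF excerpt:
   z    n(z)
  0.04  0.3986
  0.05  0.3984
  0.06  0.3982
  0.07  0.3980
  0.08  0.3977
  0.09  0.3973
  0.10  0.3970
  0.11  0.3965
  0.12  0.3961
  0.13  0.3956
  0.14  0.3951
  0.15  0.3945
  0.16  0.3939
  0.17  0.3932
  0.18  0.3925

σ√T = 0.27·√0.25 = 0.1350
d₁ = [ln(334/338) + (0.064 + 0.27²/2)·0.25] / 0.1350 = [-0.0119 + 0.0251] / 0.1350 = 0.0978 → 0.10
√T = √0.25 = 0.5000
φ(d₁) = φ(0.10) = 0.3970
vega = S·φ(d₁)·√T = 334·0.3970·0.5000 = 66.2990

66.30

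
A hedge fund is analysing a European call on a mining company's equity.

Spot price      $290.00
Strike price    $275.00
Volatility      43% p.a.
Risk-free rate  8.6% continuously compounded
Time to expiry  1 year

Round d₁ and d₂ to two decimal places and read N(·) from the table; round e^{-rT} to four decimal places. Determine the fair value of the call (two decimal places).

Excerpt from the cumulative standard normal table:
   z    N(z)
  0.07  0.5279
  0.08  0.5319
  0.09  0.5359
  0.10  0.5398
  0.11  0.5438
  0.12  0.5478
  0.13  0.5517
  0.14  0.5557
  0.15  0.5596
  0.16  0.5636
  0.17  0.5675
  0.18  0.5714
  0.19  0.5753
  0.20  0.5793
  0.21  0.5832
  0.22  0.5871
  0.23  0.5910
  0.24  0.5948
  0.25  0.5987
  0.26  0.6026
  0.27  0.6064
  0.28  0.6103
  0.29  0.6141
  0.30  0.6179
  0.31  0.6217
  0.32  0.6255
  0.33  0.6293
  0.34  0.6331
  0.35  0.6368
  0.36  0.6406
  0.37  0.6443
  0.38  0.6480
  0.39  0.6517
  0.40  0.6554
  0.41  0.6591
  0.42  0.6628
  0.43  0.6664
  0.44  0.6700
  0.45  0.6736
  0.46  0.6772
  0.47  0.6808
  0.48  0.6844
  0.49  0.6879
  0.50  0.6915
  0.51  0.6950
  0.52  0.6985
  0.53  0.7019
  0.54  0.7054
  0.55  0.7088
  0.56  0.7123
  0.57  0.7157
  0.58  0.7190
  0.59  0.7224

$67.34

σ√T = 0.43 × 1.0000 = 0.4300
ln(S/K) + (r + σ²/2)T = ln(290/275) + (0.086 + 0.43²/2)·1 = 0.0531 + 0.1784 = 0.2316
d₁ = 0.2316 / 0.4300 = 0.5385 ⇒ 0.54
d₂ = d₁ − σ√T = 0.5385 − 0.4300 = 0.1085 ⇒ 0.11
exp(−rT) = exp(−0.086·1) = 0.9176
C = 290·N(0.54) − 275·0.9176·N(0.11) = 290·0.7054 − 275·0.9176·0.5438 = 204.5660 − 137.2225 = 67.3435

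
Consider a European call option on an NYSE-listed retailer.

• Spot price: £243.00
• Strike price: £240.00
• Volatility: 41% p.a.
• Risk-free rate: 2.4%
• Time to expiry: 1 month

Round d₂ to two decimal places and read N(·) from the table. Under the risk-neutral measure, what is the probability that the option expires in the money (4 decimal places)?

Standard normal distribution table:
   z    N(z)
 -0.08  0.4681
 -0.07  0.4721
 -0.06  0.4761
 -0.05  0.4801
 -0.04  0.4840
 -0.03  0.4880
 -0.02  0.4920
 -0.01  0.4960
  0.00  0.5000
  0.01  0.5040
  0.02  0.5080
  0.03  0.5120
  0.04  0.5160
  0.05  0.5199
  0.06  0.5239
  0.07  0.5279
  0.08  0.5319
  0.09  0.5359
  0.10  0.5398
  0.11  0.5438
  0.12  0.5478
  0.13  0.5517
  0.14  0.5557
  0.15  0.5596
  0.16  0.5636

σ√T = 0.41 × 0.2887 = 0.1184
d₁ = [ln(243/240) + (0.024 + 0.41²/2)·0.08333] / 0.1184 = [0.0124 + 0.0090] / 0.1184 = 0.1810 ≈ 0.18
d₂ = d₁ − σ√T = 0.1810 − 0.1184 = 0.0627 ≈ 0.06
Pr(exercise) under Q = N(d₂) = 0.5239

0.5239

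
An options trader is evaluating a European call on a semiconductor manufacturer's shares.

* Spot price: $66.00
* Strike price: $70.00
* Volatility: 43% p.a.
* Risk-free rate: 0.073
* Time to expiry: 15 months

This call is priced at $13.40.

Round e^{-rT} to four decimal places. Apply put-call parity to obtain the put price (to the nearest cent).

e^(−rT) = e^(−0.073·1.25) = 0.9128
Put-call parity: C − P = S − K·e^(−rT) = 66 − 70·0.9128 = 66 − 63.8960 = 2.1040
P = C − (C − P) = 13.40 − (2.1040) = 11.2960

$11.30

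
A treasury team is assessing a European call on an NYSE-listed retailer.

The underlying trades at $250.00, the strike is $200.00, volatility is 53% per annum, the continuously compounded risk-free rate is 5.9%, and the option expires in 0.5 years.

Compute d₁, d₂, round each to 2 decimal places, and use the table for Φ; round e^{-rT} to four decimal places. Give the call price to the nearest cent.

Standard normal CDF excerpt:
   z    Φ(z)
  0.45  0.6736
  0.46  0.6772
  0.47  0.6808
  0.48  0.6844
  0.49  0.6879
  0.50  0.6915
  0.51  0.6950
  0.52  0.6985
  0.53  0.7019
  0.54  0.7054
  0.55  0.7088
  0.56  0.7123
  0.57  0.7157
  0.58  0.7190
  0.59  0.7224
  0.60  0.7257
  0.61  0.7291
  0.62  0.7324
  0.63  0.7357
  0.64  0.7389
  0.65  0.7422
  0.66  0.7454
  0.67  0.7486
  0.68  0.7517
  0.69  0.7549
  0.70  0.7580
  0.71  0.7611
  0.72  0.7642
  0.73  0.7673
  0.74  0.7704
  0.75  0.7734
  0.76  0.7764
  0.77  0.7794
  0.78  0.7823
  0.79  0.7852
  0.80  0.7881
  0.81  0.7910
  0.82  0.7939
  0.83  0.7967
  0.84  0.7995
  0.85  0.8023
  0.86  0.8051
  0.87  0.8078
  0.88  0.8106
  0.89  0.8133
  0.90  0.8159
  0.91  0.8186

σ√T = 0.53·√0.5 = 0.3748
d₁ = [ln(250/200) + (0.059 + ½·0.53²)·0.5] / (σ√T) = (0.2231 + 0.0997) / 0.3748 = 0.8615 ⇒ 0.86
d₂ = 0.8615 − 0.3748 = 0.4868 ⇒ 0.49
e^(−rT) = e^(−0.059·0.5) = 0.9709
N(d₁) = N(0.86) = 0.8051;  N(d₂) = N(0.49) = 0.6879
C = 250·0.8051 − 200·0.9709·0.6879 = 201.2750 − 133.5764 = 67.6986

$67.70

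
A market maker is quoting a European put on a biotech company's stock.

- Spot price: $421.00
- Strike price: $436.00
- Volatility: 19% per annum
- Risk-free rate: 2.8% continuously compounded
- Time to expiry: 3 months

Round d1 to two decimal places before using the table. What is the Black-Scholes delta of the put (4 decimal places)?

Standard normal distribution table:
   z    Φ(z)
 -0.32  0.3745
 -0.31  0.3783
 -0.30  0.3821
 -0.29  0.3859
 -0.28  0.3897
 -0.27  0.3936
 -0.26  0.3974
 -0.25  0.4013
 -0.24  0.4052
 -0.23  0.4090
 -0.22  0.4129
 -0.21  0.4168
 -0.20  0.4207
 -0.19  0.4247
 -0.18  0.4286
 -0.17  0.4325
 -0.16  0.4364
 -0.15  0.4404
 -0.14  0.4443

-0.5987

σ√T = 0.19 × 0.5000 = 0.0950
d₁ = [ln(421/436) + (0.028 + 0.19²/2)·0.25] / 0.0950 = [-0.0350 + 0.0115] / 0.0950 = -0.2473 which rounds to -0.25
N(d₁) = N(-0.25) = 0.4013
Δ_put = N(d₁) − 1 = 0.4013 − 1 = -0.5987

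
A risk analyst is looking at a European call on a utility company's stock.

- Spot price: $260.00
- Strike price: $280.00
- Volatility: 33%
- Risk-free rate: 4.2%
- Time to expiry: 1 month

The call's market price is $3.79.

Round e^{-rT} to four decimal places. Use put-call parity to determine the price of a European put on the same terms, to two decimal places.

e^(−rT) = e^(−0.042·0.08333) = 0.9965
Put-call parity: C − P = S − K·e^(−rT) = 260 − 280·0.9965 = 260 − 279.0200 = -19.0200
P = C − (C − P) = 3.79 − (-19.0200) = 22.8100

$22.81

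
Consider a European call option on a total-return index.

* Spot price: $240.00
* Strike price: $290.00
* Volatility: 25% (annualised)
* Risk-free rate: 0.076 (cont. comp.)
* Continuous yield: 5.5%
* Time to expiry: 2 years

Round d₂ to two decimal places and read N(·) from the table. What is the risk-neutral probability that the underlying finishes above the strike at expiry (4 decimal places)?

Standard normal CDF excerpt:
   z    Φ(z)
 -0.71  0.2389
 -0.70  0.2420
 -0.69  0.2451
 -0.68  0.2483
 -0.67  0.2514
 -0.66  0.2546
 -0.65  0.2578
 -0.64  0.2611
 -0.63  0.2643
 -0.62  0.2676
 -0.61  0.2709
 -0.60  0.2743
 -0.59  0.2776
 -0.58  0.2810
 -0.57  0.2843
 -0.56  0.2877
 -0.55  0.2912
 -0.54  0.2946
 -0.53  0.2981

0.2776

σ√T = 0.25 × 1.4142 = 0.3536
ln(S/K) + (r − q + σ²/2)T = ln(240/290) + (0.076 − 0.055 + 0.25²/2)·2 = -0.1892 + 0.1045 = -0.0847
d₁ = -0.0847 / 0.3536 = -0.2397 → -0.24
d₂ = d₁ − σ√T = -0.2397 − 0.3536 = -0.5932 → -0.59
Risk-neutral Pr[S_T > K] = N(d₂) = N(-0.59) = 0.2776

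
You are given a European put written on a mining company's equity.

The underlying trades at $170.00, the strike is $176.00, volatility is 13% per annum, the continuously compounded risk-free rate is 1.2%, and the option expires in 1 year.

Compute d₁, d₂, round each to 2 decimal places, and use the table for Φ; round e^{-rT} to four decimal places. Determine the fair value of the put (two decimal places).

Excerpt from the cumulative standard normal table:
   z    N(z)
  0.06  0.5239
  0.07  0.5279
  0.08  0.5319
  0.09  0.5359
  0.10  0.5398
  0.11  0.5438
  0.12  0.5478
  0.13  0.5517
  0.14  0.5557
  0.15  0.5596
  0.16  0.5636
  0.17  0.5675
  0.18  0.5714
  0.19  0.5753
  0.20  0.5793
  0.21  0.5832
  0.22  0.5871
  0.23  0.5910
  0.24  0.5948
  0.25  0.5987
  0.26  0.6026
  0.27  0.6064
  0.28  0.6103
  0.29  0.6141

σ√T = 0.13·√1 = 0.1300
d₁ = [ln(170/176) + (0.012 + 0.13²/2)·1] / 0.1300 = [-0.0347 + 0.0205] / 0.1300 = -0.1095 ⇒ -0.11
d₂ = d₁ − σ√T = -0.1095 − 0.1300 = -0.2395 ⇒ -0.24
exp(−rT) = exp(−0.012·1) = 0.9881
N(−d₂) = N(0.24) = 0.5948;  N(−d₁) = N(0.11) = 0.5438
P = 176·0.9881·0.5948 − 170·0.5438 = 103.4391 − 92.4460 = 10.9931

$10.99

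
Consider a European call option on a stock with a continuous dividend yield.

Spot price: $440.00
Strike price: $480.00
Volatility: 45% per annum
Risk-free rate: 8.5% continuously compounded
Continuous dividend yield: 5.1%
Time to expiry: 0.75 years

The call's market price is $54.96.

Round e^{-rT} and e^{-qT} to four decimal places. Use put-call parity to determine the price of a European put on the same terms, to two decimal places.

exp(−qT) = exp(−0.051·0.75) = 0.9625;  exp(−rT) = exp(−0.085·0.75) = 0.9382
Put-call parity: C − P = S·e^(−qT) − K·e^(−rT) = 440·0.9625 − 480·0.9382 = 423.5000 − 450.3360 = -26.8360
P = C − (C − P) = 54.96 − (-26.8360) = 81.7960

$81.80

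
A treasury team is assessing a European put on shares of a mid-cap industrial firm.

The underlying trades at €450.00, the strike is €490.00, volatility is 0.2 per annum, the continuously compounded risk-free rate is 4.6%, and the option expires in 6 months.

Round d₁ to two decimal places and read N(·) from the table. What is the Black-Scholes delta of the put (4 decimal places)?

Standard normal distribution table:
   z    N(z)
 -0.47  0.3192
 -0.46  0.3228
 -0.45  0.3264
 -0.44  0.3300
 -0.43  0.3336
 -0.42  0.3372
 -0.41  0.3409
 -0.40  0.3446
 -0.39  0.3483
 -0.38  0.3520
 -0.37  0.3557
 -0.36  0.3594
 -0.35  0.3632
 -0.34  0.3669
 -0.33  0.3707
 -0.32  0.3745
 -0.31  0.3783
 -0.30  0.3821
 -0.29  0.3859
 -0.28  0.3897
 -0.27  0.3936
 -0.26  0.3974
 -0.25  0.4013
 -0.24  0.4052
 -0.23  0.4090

-0.6443

σ√T = 0.2 × 0.7071 = 0.1414
d₁ = [ln(450/490) + (0.046 + 0.2²/2)·0.5] / 0.1414 = [-0.0852 + 0.0330] / 0.1414 = -0.3688 → -0.37
N(d₁) = N(-0.37) = 0.3557
Δ_put = N(d₁) − 1 = 0.3557 − 1 = -0.6443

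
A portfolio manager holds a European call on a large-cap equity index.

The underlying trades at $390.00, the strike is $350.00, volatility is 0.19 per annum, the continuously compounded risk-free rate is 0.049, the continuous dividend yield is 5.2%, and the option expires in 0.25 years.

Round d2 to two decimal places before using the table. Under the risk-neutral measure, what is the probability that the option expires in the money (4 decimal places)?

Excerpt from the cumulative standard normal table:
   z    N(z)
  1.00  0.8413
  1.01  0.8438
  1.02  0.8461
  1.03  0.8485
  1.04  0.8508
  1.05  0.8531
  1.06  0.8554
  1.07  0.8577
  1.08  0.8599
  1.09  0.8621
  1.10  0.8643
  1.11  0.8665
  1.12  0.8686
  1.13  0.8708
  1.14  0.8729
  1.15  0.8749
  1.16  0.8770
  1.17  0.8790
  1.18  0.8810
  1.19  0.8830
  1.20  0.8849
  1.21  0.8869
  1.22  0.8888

T = 0.25;  σ√T = 0.0950
d₁ = [ln(390/350) + (0.049 − 0.052 + 0.19²/2)·0.25] / 0.0950 = [0.1082 + 0.0038] / 0.0950 = 1.1787 ≈ 1.18
d₂ = d₁ − σ√T = 1.1787 − 0.0950 = 1.0837 ≈ 1.08
Risk-neutral Pr[S_T > K] = N(d₂) = N(1.08) = 0.8599

0.8599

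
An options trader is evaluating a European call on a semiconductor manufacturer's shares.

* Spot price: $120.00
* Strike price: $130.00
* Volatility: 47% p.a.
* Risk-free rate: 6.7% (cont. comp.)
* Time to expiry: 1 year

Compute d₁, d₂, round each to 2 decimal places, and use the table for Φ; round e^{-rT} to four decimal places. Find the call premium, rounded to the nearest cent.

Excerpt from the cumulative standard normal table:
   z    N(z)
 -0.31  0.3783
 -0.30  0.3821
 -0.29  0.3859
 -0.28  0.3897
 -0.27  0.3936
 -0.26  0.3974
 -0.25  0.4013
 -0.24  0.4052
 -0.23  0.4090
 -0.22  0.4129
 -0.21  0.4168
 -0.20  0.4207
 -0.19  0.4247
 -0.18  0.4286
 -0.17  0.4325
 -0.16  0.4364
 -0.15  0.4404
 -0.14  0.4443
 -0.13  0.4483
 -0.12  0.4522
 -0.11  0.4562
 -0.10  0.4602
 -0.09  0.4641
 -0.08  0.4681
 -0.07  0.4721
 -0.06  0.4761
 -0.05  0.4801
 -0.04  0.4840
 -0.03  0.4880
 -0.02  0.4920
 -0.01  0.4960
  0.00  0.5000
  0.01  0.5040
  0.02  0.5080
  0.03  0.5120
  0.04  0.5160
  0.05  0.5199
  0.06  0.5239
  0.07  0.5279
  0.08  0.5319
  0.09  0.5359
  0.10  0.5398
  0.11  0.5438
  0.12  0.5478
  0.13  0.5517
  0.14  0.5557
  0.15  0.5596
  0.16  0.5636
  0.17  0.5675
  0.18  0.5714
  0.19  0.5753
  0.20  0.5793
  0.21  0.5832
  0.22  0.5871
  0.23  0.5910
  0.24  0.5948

T = 1;  σ√T = 0.4700
d₁ = [ln(120/130) + (0.067 + 0.47²/2)·1] / 0.4700 = [-0.0800 + 0.1774] / 0.4700 = 0.2072 which rounds to 0.21
d₂ = d₁ − σ√T = 0.2072 − 0.4700 = -0.2628 which rounds to -0.26
exp(−rT) = exp(−0.067·1) = 0.9352
N(d₁) = N(0.21) = 0.5832;  N(d₂) = N(-0.26) = 0.3974
C = 120·0.5832 − 130·0.9352·0.3974 = 69.9840 − 48.3143 = 21.6697

$21.67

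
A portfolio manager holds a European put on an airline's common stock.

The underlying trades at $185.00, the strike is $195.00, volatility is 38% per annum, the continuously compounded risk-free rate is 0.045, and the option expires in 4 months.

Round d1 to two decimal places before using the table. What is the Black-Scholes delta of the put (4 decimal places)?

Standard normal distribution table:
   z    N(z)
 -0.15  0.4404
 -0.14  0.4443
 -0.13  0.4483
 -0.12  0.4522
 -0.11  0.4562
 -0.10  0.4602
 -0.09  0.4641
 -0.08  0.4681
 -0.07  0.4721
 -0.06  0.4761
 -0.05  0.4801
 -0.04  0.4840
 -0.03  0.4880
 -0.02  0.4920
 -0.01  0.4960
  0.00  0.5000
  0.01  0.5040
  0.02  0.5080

T = 0.3333;  σ√T = 0.2194
d₁ = [ln(185/195) + (0.045 + 0.38²/2)·0.3333] / 0.2194 = [-0.0526 + 0.0391] / 0.2194 = -0.0619 ≈ -0.06
N(d₁) = N(-0.06) = 0.4761
Δ_put = N(d₁) − 1 = 0.4761 − 1 = -0.5239

-0.5239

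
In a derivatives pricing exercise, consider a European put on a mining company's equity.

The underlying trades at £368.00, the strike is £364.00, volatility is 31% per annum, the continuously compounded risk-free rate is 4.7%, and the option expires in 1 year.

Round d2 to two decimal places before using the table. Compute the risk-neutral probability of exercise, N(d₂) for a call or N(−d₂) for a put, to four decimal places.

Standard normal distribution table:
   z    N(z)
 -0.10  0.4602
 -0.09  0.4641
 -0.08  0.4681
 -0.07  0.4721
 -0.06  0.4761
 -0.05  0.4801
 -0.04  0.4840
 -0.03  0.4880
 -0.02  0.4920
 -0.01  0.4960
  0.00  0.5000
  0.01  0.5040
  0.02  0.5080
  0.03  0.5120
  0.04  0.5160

T = 1;  σ√T = 0.3100
ln(S/K) + (r + σ²/2)T = ln(368/364) + (0.047 + 0.31²/2)·1 = 0.0109 + 0.0950 = 0.1060
d₁ = 0.1060 / 0.3100 = 0.3419 → 0.34
d₂ = d₁ − σ√T = 0.3419 − 0.3100 = 0.0319 → 0.03
Pr(exercise) under Q = N(−d₂) = N(-0.03) = 0.4880

0.4880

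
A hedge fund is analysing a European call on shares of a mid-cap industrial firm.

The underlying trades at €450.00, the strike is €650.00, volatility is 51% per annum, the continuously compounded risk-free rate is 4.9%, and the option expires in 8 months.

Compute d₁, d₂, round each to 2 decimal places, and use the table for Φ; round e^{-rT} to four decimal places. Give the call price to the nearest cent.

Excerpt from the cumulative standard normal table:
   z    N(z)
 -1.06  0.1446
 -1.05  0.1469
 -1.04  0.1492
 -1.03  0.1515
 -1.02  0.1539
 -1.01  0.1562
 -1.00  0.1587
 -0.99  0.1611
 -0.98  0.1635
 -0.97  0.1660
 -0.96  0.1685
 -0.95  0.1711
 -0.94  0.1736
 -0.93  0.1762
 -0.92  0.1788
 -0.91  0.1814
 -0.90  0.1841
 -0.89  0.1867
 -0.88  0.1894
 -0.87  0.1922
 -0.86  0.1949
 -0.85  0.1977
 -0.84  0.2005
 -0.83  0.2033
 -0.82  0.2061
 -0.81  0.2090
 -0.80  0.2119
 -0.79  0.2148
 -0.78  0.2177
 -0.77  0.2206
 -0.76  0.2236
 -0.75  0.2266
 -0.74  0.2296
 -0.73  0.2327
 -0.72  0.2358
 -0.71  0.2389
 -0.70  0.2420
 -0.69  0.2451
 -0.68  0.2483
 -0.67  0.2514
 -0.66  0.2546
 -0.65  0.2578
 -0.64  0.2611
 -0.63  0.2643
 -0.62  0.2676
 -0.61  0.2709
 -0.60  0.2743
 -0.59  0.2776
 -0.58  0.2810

€25.16

σ√T = 0.51 × 0.8165 = 0.4164
d₁ = [ln(450/650) + (0.049 + 0.51²/2)·0.6667] / 0.4164 = [-0.3677 + 0.1194] / 0.4164 = -0.5964 → -0.60
d₂ = d₁ − σ√T = -0.5964 − 0.4164 = -1.0128 → -1.01
e^(−rT) = e^(−0.049·0.6667) = 0.9679
N(d₁) = N(-0.60) = 0.2743;  N(d₂) = N(-1.01) = 0.1562
C = 450·0.2743 − 650·0.9679·0.1562 = 123.4350 − 98.2709 = 25.1641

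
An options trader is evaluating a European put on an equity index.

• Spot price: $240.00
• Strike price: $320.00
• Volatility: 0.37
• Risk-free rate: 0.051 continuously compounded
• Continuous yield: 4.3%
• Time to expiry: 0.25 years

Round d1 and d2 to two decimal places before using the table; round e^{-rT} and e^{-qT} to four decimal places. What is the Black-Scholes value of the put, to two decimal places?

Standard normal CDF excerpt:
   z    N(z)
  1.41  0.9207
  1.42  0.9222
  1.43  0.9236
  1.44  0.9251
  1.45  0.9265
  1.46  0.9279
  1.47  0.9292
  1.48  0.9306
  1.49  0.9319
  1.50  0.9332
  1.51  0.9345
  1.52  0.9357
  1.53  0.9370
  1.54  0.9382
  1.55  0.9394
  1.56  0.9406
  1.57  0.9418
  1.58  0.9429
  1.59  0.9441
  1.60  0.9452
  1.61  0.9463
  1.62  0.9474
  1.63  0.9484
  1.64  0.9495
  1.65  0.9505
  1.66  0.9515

$80.00

σ√T = 0.37·√0.25 = 0.1850
d₁ = [ln(240/320) + (0.051 − 0.043 + 0.37²/2)·0.25] / 0.1850 = [-0.2877 + 0.0191] / 0.1850 = -1.4517 ⇒ -1.45
d₂ = d₁ − σ√T = -1.4517 − 0.1850 = -1.6367 ⇒ -1.64
exp(−qT) = exp(−0.043·0.25) = 0.9893;  exp(−rT) = exp(−0.051·0.25) = 0.9873
N(−d₂) = N(1.64) = 0.9495;  N(−d₁) = N(1.45) = 0.9265
P = 320·0.9873·0.9495 − 240·0.9893·0.9265 = 299.9812 − 219.9807 = 80.0005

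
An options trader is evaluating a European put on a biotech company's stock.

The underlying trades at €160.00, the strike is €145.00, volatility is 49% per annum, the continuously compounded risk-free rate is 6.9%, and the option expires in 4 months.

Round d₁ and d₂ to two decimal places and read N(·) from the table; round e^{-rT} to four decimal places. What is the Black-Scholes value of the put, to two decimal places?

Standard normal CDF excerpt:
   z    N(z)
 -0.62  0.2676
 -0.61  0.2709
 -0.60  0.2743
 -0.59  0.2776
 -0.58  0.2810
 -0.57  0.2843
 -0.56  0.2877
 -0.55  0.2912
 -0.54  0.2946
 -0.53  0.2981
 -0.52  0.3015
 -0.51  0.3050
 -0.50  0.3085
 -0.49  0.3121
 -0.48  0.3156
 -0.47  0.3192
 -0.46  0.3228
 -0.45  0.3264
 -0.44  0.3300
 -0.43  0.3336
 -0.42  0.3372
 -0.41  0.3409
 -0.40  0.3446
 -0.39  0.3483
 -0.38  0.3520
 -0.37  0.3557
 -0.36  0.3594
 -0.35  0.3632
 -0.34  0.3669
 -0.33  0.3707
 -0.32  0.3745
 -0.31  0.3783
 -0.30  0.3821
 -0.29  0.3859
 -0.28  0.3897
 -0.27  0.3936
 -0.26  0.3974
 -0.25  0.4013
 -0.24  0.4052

€9.20

σ√T = 0.49 × 0.5774 = 0.2829
ln(S/K) + (r + σ²/2)T = ln(160/145) + (0.069 + 0.49²/2)·0.3333 = 0.0984 + 0.0630 = 0.1615
d₁ = 0.1615 / 0.2829 = 0.5707 which rounds to 0.57
d₂ = d₁ − σ√T = 0.5707 − 0.2829 = 0.2878 which rounds to 0.29
e^(−rT) = e^(−0.069·0.3333) = 0.9773
N(−d₂) = N(-0.29) = 0.3859;  N(−d₁) = N(-0.57) = 0.2843
P = 145·0.9773·0.3859 − 160·0.2843 = 54.6853 − 45.4880 = 9.1973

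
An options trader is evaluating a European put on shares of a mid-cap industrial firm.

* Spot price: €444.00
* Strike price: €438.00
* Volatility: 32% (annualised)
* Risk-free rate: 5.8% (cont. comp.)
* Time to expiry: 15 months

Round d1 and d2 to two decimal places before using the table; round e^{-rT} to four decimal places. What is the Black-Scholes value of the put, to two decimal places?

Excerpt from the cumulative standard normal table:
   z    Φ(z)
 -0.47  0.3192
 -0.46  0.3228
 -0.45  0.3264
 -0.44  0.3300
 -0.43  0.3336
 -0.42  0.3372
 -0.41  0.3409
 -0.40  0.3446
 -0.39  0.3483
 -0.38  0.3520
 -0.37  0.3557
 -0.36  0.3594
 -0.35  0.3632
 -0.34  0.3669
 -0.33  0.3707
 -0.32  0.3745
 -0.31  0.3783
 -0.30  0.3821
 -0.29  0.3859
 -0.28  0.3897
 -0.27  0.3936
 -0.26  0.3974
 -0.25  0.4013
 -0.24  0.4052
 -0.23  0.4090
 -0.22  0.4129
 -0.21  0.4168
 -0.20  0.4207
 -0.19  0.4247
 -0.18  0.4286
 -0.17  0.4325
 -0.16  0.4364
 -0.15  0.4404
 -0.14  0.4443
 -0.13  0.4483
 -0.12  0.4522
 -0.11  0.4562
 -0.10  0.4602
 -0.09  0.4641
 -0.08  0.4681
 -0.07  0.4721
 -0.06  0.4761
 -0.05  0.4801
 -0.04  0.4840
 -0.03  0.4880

T = 1.25;  σ√T = 0.3578
ln(S/K) + (r + σ²/2)T = ln(444/438) + (0.058 + 0.32²/2)·1.25 = 0.0136 + 0.1365 = 0.1501
d₁ = 0.1501 / 0.3578 = 0.4196 ≈ 0.42
d₂ = d₁ − σ√T = 0.4196 − 0.3578 = 0.0618 ≈ 0.06
e^(−rT) = e^(−0.058·1.25) = 0.9301
P = 438·0.9301·N(-0.06) − 444·N(-0.42) = 438·0.9301·0.4761 − 444·0.3372 = 193.9554 − 149.7168 = 44.2386

€44.24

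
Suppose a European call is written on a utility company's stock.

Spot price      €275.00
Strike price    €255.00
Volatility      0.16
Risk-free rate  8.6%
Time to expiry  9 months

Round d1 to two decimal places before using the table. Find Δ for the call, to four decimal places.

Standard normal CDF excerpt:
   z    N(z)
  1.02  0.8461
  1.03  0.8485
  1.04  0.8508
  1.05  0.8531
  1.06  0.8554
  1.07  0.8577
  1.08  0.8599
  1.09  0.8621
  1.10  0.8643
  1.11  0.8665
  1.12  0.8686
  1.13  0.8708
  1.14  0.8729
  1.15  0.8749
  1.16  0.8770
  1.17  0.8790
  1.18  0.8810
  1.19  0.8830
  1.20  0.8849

0.8599

σ√T = 0.16 × 0.8660 = 0.1386
d₁ = [ln(275/255) + (0.086 + ½·0.16²)·0.75] / (σ√T) = (0.0755 + 0.0741) / 0.1386 = 1.0797 ≈ 1.08
N(d₁) = N(1.08) = 0.8599
Δ_call = N(d₁) = 0.8599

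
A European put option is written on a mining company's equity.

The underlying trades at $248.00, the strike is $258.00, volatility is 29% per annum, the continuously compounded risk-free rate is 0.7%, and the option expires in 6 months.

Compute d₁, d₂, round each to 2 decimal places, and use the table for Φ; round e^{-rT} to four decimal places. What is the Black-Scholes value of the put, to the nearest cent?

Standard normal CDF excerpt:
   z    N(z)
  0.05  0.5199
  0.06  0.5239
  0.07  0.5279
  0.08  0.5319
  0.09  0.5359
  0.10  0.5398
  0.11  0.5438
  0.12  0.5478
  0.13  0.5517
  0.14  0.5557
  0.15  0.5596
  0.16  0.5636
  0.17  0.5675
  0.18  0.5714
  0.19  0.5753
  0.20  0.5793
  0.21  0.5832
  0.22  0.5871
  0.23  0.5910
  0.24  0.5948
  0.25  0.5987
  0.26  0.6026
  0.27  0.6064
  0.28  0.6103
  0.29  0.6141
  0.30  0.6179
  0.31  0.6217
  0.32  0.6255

T = 0.5;  σ√T = 0.2051
ln(S/K) + (r + σ²/2)T = ln(248/258) + (0.007 + 0.29²/2)·0.5 = -0.0395 + 0.0245 = -0.0150
d₁ = -0.0150 / 0.2051 = -0.0732 ≈ -0.07
d₂ = d₁ − σ√T = -0.0732 − 0.2051 = -0.2782 ≈ -0.28
e^(−rT) = e^(−0.007·0.5) = 0.9965
N(−d₂) = N(0.28) = 0.6103;  N(−d₁) = N(0.07) = 0.5279
P = 258·0.9965·0.6103 − 248·0.5279 = 156.9063 − 130.9192 = 25.9871

$25.99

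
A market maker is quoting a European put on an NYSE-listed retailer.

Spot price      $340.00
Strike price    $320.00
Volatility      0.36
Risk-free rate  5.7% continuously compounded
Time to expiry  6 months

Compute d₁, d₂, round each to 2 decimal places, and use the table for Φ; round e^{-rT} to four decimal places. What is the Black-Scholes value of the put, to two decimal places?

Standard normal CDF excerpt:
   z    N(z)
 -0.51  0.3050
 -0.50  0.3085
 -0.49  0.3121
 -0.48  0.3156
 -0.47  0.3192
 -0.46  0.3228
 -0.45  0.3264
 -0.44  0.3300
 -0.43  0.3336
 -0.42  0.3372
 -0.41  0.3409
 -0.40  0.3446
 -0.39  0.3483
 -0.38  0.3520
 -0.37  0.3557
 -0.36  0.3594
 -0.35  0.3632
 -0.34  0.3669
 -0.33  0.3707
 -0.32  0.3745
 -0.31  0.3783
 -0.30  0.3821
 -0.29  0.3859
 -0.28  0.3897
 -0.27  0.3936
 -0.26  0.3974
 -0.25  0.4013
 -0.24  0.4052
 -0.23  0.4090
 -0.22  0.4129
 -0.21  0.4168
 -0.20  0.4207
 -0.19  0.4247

T = 0.5;  σ√T = 0.2546
ln(S/K) + (r + σ²/2)T = ln(340/320) + (0.057 + 0.36²/2)·0.5 = 0.0606 + 0.0609 = 0.1215
d₁ = 0.1215 / 0.2546 = 0.4774 which rounds to 0.48
d₂ = d₁ − σ√T = 0.4774 − 0.2546 = 0.2228 which rounds to 0.22
exp(−rT) = exp(−0.057·0.5) = 0.9719
P = 320·0.9719·N(-0.22) − 340·N(-0.48) = 320·0.9719·0.4129 − 340·0.3156 = 128.4152 − 107.3040 = 21.1112

$21.11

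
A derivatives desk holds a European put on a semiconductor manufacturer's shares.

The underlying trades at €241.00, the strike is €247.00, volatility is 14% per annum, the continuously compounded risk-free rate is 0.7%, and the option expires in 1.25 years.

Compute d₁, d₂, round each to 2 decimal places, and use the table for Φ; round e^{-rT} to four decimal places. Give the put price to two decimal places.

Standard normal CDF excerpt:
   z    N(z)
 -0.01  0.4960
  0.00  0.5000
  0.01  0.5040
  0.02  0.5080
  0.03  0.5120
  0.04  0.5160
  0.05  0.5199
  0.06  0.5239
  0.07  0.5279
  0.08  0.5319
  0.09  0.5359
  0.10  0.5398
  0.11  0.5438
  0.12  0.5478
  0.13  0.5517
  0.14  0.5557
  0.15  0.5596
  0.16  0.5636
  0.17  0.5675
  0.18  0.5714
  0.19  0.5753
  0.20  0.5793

€17.48

σ√T = 0.14 × 1.1180 = 0.1565
d₁ = [ln(241/247) + (0.007 + 0.14²/2)·1.25] / 0.1565 = [-0.0246 + 0.0210] / 0.1565 = -0.0229 ⇒ -0.02
d₂ = d₁ − σ√T = -0.0229 − 0.1565 = -0.1795 ⇒ -0.18
e^(−rT) = e^(−0.007·1.25) = 0.9913
P = 247·0.9913·N(0.18) − 241·N(0.02) = 247·0.9913·0.5714 − 241·0.5080 = 139.9079 − 122.4280 = 17.4799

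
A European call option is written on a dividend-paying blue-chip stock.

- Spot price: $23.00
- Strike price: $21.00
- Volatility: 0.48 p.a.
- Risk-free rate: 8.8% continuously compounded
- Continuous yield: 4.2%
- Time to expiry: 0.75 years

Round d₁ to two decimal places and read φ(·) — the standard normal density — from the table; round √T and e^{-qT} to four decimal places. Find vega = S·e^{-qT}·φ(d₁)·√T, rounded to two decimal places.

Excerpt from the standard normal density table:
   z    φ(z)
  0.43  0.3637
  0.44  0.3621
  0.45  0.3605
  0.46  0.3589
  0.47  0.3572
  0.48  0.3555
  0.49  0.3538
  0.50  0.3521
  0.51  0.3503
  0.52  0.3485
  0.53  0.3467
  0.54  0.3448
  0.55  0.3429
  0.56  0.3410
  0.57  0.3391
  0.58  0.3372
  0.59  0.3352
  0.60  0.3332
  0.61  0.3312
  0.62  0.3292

T = 0.75;  σ√T = 0.4157
ln(S/K) + (r − q + σ²/2)T = ln(23/21) + (0.088 − 0.042 + 0.48²/2)·0.75 = 0.0910 + 0.1209 = 0.2119
d₁ = 0.2119 / 0.4157 = 0.5097 ⇒ 0.51
√T = √0.75 = 0.8660
φ(d₁) = φ(0.51) = 0.3503
exp(−qT) = exp(−0.042·0.75) = 0.9690
vega = S·exp(−qT)·φ(d₁)·√T = 23·0.9690·0.3503·0.8660 = 6.7610

6.76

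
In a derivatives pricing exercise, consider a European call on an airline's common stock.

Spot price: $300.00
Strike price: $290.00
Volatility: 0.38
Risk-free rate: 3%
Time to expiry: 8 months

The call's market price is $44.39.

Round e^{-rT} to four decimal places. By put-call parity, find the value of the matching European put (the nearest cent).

exp(−rT) = exp(−0.03·0.6667) = 0.9802
Put-call parity: C − P = S − K·e^(−rT) = 300 − 290·0.9802 = 300 − 284.2580 = 15.7420
P = C − (C − P) = 44.39 − (15.7420) = 28.6480

$28.65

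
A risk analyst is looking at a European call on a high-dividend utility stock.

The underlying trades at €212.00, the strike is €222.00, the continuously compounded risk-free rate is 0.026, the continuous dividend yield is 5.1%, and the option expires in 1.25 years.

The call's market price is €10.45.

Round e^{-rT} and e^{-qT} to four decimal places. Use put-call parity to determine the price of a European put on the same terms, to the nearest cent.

€26.45

exp(−qT) = exp(−0.051·1.25) = 0.9382;  exp(−rT) = exp(−0.026·1.25) = 0.9680
Put-call parity: C − P = S·e^(−qT) − K·e^(−rT) = 212·0.9382 − 222·0.9680 = 198.8984 − 214.8960 = -15.9976
P = C − (C − P) = 10.45 − (-15.9976) = 26.4476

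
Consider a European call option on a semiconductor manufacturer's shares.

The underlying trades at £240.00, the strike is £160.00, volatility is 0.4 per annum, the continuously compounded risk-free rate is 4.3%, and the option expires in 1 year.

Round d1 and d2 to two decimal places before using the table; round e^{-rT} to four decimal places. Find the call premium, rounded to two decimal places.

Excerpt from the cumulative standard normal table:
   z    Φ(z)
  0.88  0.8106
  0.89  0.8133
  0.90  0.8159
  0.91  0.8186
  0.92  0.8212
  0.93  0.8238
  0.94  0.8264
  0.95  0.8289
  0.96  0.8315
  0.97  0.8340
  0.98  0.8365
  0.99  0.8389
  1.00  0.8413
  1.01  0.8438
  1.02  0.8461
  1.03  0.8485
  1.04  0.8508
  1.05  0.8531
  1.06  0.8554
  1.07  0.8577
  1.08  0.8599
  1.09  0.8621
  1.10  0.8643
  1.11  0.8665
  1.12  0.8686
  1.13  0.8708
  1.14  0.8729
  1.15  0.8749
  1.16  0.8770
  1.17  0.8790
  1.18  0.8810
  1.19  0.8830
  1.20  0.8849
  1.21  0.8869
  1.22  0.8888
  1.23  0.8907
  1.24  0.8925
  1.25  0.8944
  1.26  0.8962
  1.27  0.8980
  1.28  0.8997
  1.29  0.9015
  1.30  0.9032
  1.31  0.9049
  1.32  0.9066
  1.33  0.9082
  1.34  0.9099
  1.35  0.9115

σ√T = 0.4·√1 = 0.4000
d₁ = [ln(240/160) + (0.043 + 0.4²/2)·1] / 0.4000 = [0.4055 + 0.1230] / 0.4000 = 1.3212 which rounds to 1.32
d₂ = d₁ − σ√T = 1.3212 − 0.4000 = 0.9212 which rounds to 0.92
exp(−rT) = exp(−0.043·1) = 0.9579
N(d₁) = N(1.32) = 0.9066;  N(d₂) = N(0.92) = 0.8212
C = 240·0.9066 − 160·0.9579·0.8212 = 217.5840 − 125.8604 = 91.7236

£91.72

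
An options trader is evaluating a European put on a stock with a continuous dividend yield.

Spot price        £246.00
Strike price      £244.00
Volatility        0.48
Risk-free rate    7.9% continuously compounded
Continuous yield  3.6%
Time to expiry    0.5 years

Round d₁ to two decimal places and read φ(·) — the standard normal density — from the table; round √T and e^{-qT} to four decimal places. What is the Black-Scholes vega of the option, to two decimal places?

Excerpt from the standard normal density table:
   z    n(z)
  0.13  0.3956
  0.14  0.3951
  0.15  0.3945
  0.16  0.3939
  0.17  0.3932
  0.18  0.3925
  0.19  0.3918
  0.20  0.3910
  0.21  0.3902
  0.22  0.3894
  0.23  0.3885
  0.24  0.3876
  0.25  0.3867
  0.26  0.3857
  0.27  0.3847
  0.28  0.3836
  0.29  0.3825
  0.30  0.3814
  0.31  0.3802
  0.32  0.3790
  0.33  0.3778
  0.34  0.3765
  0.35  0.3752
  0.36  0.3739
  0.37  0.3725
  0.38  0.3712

σ√T = 0.48·√0.5 = 0.3394
d₁ = [ln(246/244) + (0.079 − 0.036 + 0.48²/2)·0.5] / 0.3394 = [0.0082 + 0.0791] / 0.3394 = 0.2571 ⇒ 0.26
√T = √0.5 = 0.7071
φ(d₁) = φ(0.26) = 0.3857
exp(−qT) = exp(−0.036·0.5) = 0.9822
vega = S·exp(−qT)·φ(d₁)·√T = 246·0.9822·0.3857·0.7071 = 65.8970
(Call and put vega coincide under Black-Scholes.)

65.90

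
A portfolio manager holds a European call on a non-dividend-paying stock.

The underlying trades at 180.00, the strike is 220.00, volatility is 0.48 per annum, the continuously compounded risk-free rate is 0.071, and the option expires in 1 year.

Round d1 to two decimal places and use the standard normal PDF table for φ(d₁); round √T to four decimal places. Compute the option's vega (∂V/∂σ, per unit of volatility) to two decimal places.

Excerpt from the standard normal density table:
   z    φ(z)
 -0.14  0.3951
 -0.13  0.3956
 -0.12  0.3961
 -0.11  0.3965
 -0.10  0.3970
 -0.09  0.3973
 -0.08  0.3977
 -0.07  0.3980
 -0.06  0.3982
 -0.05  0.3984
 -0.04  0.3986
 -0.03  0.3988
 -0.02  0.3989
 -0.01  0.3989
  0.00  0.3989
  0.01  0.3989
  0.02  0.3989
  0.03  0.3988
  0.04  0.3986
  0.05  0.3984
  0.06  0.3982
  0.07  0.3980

T = 1;  σ√T = 0.4800
d₁ = [ln(180/220) + (0.071 + ½·0.48²)·1] / (σ√T) = (-0.2007 + 0.1862) / 0.4800 = -0.0301 ≈ -0.03
√T = √1 = 1.0000
φ(d₁) = φ(-0.03) = 0.3988
vega = S·φ(d₁)·√T = 180·0.3988·1.0000 = 71.7840

71.78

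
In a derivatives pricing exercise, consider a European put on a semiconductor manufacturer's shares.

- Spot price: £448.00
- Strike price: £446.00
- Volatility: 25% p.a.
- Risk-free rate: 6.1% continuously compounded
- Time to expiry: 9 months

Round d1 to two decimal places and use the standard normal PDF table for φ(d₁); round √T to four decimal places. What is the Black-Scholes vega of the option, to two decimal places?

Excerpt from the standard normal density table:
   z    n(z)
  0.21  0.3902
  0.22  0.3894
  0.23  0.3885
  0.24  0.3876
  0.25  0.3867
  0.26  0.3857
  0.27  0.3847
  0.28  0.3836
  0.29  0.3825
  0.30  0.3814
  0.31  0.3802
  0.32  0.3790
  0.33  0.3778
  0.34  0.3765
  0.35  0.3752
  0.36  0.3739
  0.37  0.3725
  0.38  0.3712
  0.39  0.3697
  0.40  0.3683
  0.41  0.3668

T = 0.75;  σ√T = 0.2165
d₁ = [ln(448/446) + (0.061 + 0.25²/2)·0.75] / 0.2165 = [0.0045 + 0.0692] / 0.2165 = 0.3402 ⇒ 0.34
√T = √0.75 = 0.8660
φ(d₁) = φ(0.34) = 0.3765
vega = S·φ(d₁)·√T = 448·0.3765·0.8660 = 146.0700

146.07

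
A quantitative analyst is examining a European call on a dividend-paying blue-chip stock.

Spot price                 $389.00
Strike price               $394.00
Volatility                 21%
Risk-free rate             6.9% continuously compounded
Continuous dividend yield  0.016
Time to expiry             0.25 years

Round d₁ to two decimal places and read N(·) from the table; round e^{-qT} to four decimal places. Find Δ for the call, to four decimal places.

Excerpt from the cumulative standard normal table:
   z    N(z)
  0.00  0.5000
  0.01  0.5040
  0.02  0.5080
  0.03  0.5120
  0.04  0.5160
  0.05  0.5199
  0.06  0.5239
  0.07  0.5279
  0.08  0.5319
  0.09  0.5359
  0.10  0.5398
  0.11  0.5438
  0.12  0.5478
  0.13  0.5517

σ√T = 0.21 × 0.5000 = 0.1050
d₁ = [ln(389/394) + (0.069 − 0.016 + ½·0.21²)·0.25] / (σ√T) = (-0.0128 + 0.0188) / 0.1050 = 0.0571 ≈ 0.06
N(d₁) = N(0.06) = 0.5239
Δ_call = e^(−qT)·N(d₁) = 0.9960·0.5239 = 0.5218

0.5218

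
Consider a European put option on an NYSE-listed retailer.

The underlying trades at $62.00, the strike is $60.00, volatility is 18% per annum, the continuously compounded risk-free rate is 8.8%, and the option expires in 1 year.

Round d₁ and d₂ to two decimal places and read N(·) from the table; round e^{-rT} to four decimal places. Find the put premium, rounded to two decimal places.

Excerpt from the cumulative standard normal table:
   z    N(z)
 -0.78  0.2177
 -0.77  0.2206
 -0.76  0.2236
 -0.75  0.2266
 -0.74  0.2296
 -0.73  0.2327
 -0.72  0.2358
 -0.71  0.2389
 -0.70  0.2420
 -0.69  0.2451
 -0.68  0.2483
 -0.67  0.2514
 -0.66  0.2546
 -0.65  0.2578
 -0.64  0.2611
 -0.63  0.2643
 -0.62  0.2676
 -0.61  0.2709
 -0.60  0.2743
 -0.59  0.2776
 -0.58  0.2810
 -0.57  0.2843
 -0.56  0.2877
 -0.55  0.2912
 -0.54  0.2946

T = 1;  σ√T = 0.1800
d₁ = [ln(62/60) + (0.088 + 0.18²/2)·1] / 0.1800 = [0.0328 + 0.1042] / 0.1800 = 0.7611 → 0.76
d₂ = d₁ − σ√T = 0.7611 − 0.1800 = 0.5811 → 0.58
e^(−rT) = e^(−0.088·1) = 0.9158
P = 60·0.9158·N(-0.58) − 62·N(-0.76) = 60·0.9158·0.2810 − 62·0.2236 = 15.4404 − 13.8632 = 1.5772

$1.58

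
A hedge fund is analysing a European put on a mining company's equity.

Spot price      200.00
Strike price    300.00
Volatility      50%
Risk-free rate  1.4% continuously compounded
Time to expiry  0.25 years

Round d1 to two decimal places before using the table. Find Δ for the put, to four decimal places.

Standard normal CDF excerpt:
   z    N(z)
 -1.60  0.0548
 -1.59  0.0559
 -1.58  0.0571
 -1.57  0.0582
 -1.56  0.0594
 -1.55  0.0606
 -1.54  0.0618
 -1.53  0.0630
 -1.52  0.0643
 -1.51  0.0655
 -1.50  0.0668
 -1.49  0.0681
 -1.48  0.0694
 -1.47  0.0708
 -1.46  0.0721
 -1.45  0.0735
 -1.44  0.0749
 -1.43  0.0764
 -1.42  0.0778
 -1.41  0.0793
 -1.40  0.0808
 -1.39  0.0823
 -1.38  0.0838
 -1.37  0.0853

T = 0.25;  σ√T = 0.2500
d₁ = [ln(200/300) + (0.014 + ½·0.5²)·0.25] / (σ√T) = (-0.4055 + 0.0348) / 0.2500 = -1.4829 ≈ -1.48
N(d₁) = N(-1.48) = 0.0694
Δ_put = N(d₁) − 1 = 0.0694 − 1 = -0.9306

-0.9306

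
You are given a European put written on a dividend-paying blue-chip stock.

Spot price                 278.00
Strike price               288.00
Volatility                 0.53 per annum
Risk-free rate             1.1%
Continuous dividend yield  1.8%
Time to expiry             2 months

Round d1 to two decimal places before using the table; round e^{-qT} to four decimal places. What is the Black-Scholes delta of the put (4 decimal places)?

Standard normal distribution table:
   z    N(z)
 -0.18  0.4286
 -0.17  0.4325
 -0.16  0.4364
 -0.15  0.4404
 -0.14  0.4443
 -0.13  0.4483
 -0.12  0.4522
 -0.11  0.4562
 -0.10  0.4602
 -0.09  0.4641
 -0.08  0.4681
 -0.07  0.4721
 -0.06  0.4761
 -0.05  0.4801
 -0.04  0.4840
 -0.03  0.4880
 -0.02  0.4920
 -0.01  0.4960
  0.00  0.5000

-0.5223

σ√T = 0.53·√0.1667 = 0.2164
d₁ = [ln(278/288) + (0.011 − 0.018 + 0.53²/2)·0.1667] / 0.2164 = [-0.0353 + 0.0222] / 0.2164 = -0.0605 ≈ -0.06
N(d₁) = N(-0.06) = 0.4761
Δ_put = e^(−qT)·(N(d₁) − 1) = 0.9970·(0.4761 − 1) = -0.5223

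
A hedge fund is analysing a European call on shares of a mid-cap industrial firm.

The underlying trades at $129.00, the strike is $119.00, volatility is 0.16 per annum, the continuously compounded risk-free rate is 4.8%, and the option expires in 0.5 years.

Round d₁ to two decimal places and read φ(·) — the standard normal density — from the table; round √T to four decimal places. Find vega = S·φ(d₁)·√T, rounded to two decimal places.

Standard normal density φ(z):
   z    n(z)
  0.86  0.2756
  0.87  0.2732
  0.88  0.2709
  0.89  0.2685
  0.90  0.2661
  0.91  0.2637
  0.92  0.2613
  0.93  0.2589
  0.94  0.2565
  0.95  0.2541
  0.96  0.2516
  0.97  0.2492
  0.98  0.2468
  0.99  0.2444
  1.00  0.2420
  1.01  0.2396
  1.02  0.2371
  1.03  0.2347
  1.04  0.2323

σ√T = 0.16·√0.5 = 0.1131
d₁ = [ln(129/119) + (0.048 + 0.16²/2)·0.5] / 0.1131 = [0.0807 + 0.0304] / 0.1131 = 0.9819 ⇒ 0.98
√T = √0.5 = 0.7071
φ(d₁) = φ(0.98) = 0.2468
vega = S·φ(d₁)·√T = 129·0.2468·0.7071 = 22.5121

22.51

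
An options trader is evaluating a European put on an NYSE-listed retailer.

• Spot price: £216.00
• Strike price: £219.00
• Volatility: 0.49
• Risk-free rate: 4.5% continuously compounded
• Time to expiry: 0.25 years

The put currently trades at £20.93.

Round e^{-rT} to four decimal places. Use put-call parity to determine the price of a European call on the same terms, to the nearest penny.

exp(−rT) = exp(−0.045·0.25) = 0.9888
Put-call parity: C − P = S − K·e^(−rT) = 216 − 219·0.9888 = 216 − 216.5472 = -0.5472
C = P + (C − P) = 20.93 + (-0.5472) = 20.3828

£20.38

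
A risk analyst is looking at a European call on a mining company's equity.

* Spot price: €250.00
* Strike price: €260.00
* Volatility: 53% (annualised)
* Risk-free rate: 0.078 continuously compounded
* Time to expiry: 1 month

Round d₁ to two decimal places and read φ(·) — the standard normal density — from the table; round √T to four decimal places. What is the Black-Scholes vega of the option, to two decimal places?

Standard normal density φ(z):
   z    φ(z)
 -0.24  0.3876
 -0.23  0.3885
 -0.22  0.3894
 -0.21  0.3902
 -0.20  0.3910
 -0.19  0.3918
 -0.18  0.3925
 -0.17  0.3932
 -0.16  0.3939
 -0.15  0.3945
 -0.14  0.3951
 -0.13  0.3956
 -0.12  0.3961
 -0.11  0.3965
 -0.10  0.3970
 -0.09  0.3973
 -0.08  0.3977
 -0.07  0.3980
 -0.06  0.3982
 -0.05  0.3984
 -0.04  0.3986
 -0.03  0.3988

28.52

σ√T = 0.53 × 0.2887 = 0.1530
d₁ = [ln(250/260) + (0.078 + 0.53²/2)·0.08333] / 0.1530 = [-0.0392 + 0.0182] / 0.1530 = -0.1374 ≈ -0.14
√T = √0.08333 = 0.2887
φ(d₁) = φ(-0.14) = 0.3951
vega = S·φ(d₁)·√T = 250·0.3951·0.2887 = 28.5163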